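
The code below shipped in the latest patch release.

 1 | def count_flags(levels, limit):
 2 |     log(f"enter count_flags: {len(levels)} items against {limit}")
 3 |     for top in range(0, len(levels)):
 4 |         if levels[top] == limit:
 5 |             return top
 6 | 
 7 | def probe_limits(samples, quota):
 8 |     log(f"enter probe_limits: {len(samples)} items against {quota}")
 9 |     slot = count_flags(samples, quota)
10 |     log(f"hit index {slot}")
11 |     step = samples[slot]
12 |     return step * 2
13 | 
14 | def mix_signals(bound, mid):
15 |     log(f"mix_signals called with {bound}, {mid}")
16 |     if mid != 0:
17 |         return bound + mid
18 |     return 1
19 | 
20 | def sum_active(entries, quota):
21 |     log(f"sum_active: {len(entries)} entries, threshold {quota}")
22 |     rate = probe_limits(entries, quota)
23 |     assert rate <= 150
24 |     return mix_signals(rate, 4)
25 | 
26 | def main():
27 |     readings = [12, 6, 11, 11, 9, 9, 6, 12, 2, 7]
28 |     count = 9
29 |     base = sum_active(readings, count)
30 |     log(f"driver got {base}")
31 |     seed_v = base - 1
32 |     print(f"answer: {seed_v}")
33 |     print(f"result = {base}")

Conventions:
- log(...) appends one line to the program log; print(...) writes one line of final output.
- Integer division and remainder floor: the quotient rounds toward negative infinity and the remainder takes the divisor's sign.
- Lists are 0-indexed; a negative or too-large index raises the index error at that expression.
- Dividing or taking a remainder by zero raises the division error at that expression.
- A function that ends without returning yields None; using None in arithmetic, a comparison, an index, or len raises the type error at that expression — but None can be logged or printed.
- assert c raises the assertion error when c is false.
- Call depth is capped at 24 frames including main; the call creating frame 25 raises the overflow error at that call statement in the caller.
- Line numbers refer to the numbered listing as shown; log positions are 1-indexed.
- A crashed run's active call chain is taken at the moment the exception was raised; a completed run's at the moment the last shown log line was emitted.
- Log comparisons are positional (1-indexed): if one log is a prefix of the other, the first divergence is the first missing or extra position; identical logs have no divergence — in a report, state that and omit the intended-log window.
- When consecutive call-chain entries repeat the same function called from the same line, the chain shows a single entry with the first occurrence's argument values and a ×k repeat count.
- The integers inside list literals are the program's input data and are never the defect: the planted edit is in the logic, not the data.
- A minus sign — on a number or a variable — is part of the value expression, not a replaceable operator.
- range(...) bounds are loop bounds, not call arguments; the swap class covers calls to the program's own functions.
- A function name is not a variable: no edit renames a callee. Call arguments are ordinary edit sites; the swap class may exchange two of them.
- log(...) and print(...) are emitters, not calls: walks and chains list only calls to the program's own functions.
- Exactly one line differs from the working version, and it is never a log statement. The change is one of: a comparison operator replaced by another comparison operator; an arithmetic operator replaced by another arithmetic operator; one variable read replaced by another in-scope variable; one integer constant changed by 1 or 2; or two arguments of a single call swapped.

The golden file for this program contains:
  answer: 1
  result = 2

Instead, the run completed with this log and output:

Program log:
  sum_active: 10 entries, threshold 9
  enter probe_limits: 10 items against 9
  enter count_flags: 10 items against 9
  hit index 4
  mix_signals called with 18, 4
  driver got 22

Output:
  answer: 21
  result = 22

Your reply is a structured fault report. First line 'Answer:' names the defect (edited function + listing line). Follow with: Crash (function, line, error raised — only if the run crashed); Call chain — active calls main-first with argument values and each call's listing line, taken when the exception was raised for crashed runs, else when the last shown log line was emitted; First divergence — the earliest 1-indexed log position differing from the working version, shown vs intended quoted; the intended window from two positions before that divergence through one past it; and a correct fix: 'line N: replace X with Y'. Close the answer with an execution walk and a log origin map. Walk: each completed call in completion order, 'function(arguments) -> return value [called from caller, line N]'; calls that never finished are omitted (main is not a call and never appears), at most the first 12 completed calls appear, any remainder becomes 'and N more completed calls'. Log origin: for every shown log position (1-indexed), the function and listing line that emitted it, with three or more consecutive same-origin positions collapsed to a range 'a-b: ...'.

Answer: the defect is in mix_signals at line 17.
Key fact: The earliest visible damage is log position 6 — 'driver got 22' rather than the intended 'driver got 2'.
Call chain: main.
First divergence: position 6 — shown 'driver got 22', intended 'driver got 2'.
Intended log window:
  4: hit index 4
  5: mix_signals called with 18, 4
  6: driver got 2
Execution walk:
  count_flags([12, 6, 11, 11, 9, 9, 6, 12, 2, 7], 9) -> 4  [called from probe_limits, line 9]
  probe_limits([12, 6, 11, 11, 9, 9, 6, 12, 2, 7], 9) -> 18  [called from sum_active, line 22]
  mix_signals(18, 4) -> 22  [called from sum_active, line 24]
  sum_active([12, 6, 11, 11, 9, 9, 6, 12, 2, 7], 9) -> 22  [called from main, line 29]
Log origin:
  1 — sum_active, line 21
  2 — probe_limits, line 8
  3 — count_flags, line 2
  4 — probe_limits, line 10
  5 — mix_signals, line 15
  6 — main, line 30
A correct fix: line 17: replace `+` with `%`.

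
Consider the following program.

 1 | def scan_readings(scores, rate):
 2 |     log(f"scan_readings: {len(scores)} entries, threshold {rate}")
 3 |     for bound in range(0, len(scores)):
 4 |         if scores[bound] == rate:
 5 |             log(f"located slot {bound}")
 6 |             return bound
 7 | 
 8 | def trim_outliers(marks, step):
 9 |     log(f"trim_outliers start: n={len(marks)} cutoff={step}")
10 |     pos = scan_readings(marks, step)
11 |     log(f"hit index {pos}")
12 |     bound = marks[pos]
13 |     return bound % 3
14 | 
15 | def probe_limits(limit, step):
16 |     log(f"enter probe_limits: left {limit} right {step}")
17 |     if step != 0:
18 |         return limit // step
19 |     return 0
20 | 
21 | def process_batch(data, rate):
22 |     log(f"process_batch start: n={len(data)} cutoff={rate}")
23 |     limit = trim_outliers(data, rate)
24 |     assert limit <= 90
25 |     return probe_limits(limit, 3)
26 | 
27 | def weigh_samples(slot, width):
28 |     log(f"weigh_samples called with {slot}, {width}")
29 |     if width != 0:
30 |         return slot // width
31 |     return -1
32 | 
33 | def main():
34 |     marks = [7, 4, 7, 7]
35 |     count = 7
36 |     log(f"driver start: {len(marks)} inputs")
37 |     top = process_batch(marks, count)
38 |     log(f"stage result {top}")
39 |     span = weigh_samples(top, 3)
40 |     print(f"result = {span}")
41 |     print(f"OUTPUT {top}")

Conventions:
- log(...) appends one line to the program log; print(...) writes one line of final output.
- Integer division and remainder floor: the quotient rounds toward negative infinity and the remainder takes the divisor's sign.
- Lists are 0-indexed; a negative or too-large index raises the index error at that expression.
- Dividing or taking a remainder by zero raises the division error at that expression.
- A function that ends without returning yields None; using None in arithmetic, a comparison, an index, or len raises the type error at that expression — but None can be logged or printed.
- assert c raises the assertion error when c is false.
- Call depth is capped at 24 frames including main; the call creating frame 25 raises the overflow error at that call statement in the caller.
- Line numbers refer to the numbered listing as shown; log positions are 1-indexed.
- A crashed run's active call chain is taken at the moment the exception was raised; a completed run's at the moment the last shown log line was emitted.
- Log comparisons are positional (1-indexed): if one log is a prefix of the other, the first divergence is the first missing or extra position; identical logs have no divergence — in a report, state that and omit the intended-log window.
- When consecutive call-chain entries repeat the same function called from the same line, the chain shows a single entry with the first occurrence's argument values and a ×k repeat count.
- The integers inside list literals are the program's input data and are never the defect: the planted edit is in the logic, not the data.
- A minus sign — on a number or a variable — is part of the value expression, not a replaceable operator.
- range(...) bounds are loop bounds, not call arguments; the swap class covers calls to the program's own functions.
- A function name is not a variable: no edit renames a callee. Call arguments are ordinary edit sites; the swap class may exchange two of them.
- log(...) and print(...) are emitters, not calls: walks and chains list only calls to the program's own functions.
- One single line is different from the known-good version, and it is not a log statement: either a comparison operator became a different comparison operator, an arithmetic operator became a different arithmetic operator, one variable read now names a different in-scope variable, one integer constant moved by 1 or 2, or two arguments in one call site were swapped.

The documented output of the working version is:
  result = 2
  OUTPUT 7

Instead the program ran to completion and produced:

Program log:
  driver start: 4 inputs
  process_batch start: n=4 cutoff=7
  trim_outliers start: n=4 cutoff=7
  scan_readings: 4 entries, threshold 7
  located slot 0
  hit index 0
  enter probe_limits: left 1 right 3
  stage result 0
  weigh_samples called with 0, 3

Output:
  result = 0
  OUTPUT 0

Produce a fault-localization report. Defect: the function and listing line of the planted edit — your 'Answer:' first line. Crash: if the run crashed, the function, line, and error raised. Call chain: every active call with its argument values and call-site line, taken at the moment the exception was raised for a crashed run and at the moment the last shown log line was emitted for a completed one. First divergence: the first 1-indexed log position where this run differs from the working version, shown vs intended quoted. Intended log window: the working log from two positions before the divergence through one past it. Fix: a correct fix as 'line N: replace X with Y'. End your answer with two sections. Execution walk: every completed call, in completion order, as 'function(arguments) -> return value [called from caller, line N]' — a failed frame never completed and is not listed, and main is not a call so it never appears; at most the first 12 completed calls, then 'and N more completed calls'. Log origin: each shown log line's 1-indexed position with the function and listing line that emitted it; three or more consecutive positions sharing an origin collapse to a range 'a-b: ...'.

Answer: the defect is in trim_outliers at line 13.
Core observation: At log position 7 the runs split — shown 'enter probe_limits: left 1 right 3', but the working version logs 'enter probe_limits: left 21 right 3'.
Call chain: main -> weigh_samples(0, 3) (called at line 39).
First divergence: at position 7 the run shows 'enter probe_limits: left 1 right 3' where the working version logs 'enter probe_limits: left 21 right 3'.
Intended log window:
  5: located slot 0
  6: hit index 0
  7: enter probe_limits: left 21 right 3
  8: stage result 7
Execution walk:
  scan_readings([7, 4, 7, 7], 7) -> 0  [called from trim_outliers, line 10]
  trim_outliers([7, 4, 7, 7], 7) -> 1  [called from process_batch, line 23]
  probe_limits(1, 3) -> 0  [called from process_batch, line 25]
  process_batch([7, 4, 7, 7], 7) -> 0  [called from main, line 37]
  weigh_samples(0, 3) -> 0  [called from main, line 39]
Log line origins:
  1: logged in main at line 36
  2: logged in process_batch at line 22
  3: logged in trim_outliers at line 9
  4: logged in scan_readings at line 2
  5: logged in scan_readings at line 5
  6: logged in trim_outliers at line 11
  7: logged in probe_limits at line 16
  8: logged in main at line 38
  9: logged in weigh_samples at line 28
A correct fix: line 13: replace `%` with `*`.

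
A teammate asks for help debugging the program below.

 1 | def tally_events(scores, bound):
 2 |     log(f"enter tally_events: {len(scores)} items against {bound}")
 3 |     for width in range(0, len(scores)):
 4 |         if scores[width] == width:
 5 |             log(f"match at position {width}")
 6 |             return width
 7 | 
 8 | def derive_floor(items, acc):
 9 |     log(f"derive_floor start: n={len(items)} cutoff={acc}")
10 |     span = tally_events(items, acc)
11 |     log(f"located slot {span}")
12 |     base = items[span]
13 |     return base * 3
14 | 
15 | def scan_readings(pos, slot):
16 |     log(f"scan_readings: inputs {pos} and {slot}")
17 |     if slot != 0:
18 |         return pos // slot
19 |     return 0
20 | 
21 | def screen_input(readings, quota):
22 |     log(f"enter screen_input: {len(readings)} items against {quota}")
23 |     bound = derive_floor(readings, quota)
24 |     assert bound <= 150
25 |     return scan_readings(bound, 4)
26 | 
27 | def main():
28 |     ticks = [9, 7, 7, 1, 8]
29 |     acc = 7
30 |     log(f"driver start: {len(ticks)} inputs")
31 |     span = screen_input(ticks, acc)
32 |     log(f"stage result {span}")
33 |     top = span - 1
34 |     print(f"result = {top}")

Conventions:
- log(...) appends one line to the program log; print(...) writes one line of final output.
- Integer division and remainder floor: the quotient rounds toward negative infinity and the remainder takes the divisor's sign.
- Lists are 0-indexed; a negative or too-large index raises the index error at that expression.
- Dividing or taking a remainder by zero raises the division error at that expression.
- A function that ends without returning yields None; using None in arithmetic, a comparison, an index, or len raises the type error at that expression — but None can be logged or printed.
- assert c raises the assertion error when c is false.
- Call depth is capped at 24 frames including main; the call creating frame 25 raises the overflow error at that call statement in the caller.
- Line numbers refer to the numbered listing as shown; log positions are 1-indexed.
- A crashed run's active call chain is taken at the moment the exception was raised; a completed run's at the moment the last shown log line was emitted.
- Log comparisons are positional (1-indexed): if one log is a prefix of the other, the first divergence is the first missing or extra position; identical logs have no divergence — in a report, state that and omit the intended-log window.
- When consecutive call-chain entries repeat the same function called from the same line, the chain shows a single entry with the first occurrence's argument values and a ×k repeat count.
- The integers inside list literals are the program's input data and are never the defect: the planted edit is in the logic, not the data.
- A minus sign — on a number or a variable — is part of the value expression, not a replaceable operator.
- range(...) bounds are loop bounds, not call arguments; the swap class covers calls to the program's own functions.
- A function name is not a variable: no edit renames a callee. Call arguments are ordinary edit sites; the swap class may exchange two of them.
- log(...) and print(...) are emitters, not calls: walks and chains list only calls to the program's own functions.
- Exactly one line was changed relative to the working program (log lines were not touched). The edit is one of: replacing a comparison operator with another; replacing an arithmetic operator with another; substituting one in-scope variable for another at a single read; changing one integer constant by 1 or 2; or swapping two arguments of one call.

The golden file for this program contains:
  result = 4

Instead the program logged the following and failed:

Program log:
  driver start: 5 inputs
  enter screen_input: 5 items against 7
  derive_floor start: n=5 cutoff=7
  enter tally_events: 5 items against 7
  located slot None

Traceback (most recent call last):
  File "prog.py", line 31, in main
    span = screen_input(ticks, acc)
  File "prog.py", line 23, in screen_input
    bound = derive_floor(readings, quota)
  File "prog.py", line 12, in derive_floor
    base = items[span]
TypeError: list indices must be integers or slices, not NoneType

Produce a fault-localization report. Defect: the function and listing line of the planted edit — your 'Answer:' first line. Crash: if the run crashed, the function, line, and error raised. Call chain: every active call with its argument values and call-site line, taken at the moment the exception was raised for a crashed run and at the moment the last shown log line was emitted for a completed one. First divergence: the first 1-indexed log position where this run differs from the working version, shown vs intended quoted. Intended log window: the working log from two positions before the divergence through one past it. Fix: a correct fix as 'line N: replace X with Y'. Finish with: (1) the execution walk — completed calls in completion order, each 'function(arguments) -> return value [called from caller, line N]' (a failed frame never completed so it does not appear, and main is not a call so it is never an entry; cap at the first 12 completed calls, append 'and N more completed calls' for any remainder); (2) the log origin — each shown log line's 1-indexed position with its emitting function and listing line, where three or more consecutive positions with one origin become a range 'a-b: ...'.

Answer: the defect is in tally_events at line 4.
Core observation: Everything matches until log position 5, which reads 'located slot None' in place of 'match at position 1'.
Crash: derive_floor, line 12, TypeError.
Call chain: main -> screen_input([9, 7, 7, 1, 8], 7) (called at line 31) -> derive_floor([9, 7, 7, 1, 8], 7) (called at line 23).
First divergence: at position 5 the run shows 'located slot None' where the working version logs 'match at position 1'.
Intended log window:
  3: derive_floor start: n=5 cutoff=7
  4: enter tally_events: 5 items against 7
  5: match at position 1
  6: located slot 1
Execution walk:
  tally_events([9, 7, 7, 1, 8], 7) -> None  [called from derive_floor, line 10]
Log origins:
  1: logged in main at line 30
  2: logged in screen_input at line 22
  3: logged in derive_floor at line 9
  4: logged in tally_events at line 2
  5: logged in derive_floor at line 11
A correct fix: line 4: replace `scores[width] == width` with `scores[width] == bound`.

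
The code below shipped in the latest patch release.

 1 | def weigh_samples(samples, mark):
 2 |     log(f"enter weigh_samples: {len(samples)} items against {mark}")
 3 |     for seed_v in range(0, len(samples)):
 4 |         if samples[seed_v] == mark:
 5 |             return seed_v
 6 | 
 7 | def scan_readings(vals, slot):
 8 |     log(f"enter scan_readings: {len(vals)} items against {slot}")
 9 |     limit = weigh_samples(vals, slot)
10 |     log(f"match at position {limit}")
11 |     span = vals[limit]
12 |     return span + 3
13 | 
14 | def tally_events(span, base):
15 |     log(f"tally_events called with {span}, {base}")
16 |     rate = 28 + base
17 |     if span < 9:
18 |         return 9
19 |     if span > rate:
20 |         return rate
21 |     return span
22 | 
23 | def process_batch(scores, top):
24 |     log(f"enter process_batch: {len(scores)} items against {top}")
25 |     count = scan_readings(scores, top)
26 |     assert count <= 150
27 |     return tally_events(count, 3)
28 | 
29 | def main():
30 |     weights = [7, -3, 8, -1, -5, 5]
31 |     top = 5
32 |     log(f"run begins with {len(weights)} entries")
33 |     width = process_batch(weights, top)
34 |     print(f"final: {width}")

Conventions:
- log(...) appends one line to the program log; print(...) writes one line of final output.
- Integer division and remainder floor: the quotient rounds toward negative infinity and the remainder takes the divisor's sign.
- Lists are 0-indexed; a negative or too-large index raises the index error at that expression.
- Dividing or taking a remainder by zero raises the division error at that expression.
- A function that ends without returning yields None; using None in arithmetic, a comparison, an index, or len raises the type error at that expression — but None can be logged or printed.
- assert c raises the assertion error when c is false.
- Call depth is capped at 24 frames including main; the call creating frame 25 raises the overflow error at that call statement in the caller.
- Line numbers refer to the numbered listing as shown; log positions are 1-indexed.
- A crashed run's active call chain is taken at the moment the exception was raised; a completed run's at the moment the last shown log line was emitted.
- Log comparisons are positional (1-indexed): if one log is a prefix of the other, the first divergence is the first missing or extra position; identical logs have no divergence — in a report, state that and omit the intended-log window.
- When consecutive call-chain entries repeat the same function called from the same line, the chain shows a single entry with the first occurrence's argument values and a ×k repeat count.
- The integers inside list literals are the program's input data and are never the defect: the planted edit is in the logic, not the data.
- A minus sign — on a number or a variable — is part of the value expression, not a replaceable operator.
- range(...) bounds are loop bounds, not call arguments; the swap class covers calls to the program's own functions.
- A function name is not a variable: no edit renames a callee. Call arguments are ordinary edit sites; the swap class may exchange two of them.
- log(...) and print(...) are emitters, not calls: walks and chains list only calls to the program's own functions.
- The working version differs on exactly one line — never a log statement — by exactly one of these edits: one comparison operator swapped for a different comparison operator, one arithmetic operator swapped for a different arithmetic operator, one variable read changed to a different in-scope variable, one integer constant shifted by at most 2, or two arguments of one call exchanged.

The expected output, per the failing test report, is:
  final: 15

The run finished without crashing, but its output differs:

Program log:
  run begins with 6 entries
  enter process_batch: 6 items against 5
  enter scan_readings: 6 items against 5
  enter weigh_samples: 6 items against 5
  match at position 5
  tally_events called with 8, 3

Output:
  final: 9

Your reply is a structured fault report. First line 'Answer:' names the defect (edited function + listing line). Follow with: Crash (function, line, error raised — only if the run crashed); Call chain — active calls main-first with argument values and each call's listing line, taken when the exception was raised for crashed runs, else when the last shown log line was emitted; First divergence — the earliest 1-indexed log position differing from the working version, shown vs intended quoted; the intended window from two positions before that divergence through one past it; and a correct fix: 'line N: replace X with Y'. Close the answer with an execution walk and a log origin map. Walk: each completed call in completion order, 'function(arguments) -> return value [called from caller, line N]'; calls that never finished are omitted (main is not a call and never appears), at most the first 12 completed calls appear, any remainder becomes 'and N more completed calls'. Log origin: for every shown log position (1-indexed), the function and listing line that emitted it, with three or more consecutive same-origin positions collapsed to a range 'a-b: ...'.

Answer: the defect is in scan_readings at line 12.
The tell: Position 6 is the first bad log line: 'tally_events called with 8, 3' should read 'tally_events called with 15, 3'.
Call chain: main -> process_batch([7, -3, 8, -1, -5, 5], 5) (called at line 33) -> tally_events(8, 3) (called at line 27).
First divergence: at position 6 the run shows 'tally_events called with 8, 3' where the working version logs 'tally_events called with 15, 3'.
Intended log window:
  4: enter weigh_samples: 6 items against 5
  5: match at position 5
  6: tally_events called with 15, 3
Execution walk:
  weigh_samples([7, -3, 8, -1, -5, 5], 5) -> 5  [called from scan_readings, line 9]
  scan_readings([7, -3, 8, -1, -5, 5], 5) -> 8  [called from process_batch, line 25]
  tally_events(8, 3) -> 9  [called from process_batch, line 27]
  process_batch([7, -3, 8, -1, -5, 5], 5) -> 9  [called from main, line 33]
Origin of each log line:
  1: logged in main at line 32
  2: logged in process_batch at line 24
  3: logged in scan_readings at line 8
  4: logged in weigh_samples at line 2
  5: logged in scan_readings at line 10
  6: logged in tally_events at line 15
A correct fix: line 12: replace `+` with `*`.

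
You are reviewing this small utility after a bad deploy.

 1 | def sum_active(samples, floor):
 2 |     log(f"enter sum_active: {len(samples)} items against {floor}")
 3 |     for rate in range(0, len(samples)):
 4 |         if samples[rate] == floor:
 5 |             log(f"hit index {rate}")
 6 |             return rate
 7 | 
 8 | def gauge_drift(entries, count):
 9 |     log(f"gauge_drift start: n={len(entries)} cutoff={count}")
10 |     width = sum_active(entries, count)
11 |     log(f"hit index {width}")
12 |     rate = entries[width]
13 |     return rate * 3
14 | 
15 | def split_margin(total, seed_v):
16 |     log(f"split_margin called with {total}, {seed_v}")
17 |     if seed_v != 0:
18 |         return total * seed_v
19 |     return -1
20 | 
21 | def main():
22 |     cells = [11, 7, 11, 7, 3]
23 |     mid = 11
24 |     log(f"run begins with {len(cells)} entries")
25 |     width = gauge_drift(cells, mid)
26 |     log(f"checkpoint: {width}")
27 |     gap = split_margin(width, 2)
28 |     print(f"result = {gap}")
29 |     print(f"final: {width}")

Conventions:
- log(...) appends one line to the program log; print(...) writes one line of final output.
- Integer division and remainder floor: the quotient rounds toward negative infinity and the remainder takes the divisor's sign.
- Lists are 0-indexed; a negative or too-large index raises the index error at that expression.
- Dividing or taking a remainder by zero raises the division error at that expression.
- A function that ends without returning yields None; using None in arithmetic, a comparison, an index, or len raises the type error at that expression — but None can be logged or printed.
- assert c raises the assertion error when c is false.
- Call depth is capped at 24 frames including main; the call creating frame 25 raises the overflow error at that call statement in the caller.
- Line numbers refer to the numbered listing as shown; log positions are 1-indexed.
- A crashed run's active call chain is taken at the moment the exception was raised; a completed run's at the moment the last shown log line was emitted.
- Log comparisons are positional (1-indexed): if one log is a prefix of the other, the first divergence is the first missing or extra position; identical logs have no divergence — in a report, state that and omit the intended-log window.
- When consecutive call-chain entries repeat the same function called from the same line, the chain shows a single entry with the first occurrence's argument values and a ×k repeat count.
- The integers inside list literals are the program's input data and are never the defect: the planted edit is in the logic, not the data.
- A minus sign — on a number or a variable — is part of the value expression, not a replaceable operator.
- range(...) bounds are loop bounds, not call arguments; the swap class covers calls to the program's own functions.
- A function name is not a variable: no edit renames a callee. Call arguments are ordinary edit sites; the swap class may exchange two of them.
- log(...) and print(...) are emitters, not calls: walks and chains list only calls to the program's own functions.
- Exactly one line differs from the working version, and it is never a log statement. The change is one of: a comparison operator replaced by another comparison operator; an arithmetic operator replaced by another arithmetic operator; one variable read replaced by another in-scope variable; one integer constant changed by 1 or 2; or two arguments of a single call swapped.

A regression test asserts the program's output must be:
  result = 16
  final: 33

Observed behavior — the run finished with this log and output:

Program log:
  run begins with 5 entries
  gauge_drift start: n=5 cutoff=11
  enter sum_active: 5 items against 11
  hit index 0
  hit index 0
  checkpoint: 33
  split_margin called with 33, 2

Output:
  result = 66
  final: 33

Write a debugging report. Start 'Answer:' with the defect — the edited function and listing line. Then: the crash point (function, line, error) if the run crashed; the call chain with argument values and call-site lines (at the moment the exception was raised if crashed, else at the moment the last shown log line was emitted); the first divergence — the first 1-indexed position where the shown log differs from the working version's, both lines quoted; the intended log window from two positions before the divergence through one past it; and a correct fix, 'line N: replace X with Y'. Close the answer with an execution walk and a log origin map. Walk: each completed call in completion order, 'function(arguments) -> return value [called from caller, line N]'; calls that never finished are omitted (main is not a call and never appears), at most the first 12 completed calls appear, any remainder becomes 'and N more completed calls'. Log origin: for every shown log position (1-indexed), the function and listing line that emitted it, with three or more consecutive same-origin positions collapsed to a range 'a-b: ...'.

Answer: the defect is in split_margin at line 18.
Key observation: Log streams are identical — the defect surfaces only in the printed output.
Call chain: main -> split_margin(33, 2) (called at line 27).
First divergence: none — the logs agree in full.
Execution walk:
  sum_active([11, 7, 11, 7, 3], 11) -> 0  [called from gauge_drift, line 10]
  gauge_drift([11, 7, 11, 7, 3], 11) -> 33  [called from main, line 25]
  split_margin(33, 2) -> 66  [called from main, line 27]
Origin of each log line:
  1: logged in main at line 24
  2: logged in gauge_drift at line 9
  3: logged in sum_active at line 2
  4: logged in sum_active at line 5
  5: logged in gauge_drift at line 11
  6: logged in main at line 26
  7: logged in split_margin at line 16
A correct fix: line 18: replace `*` with `//`.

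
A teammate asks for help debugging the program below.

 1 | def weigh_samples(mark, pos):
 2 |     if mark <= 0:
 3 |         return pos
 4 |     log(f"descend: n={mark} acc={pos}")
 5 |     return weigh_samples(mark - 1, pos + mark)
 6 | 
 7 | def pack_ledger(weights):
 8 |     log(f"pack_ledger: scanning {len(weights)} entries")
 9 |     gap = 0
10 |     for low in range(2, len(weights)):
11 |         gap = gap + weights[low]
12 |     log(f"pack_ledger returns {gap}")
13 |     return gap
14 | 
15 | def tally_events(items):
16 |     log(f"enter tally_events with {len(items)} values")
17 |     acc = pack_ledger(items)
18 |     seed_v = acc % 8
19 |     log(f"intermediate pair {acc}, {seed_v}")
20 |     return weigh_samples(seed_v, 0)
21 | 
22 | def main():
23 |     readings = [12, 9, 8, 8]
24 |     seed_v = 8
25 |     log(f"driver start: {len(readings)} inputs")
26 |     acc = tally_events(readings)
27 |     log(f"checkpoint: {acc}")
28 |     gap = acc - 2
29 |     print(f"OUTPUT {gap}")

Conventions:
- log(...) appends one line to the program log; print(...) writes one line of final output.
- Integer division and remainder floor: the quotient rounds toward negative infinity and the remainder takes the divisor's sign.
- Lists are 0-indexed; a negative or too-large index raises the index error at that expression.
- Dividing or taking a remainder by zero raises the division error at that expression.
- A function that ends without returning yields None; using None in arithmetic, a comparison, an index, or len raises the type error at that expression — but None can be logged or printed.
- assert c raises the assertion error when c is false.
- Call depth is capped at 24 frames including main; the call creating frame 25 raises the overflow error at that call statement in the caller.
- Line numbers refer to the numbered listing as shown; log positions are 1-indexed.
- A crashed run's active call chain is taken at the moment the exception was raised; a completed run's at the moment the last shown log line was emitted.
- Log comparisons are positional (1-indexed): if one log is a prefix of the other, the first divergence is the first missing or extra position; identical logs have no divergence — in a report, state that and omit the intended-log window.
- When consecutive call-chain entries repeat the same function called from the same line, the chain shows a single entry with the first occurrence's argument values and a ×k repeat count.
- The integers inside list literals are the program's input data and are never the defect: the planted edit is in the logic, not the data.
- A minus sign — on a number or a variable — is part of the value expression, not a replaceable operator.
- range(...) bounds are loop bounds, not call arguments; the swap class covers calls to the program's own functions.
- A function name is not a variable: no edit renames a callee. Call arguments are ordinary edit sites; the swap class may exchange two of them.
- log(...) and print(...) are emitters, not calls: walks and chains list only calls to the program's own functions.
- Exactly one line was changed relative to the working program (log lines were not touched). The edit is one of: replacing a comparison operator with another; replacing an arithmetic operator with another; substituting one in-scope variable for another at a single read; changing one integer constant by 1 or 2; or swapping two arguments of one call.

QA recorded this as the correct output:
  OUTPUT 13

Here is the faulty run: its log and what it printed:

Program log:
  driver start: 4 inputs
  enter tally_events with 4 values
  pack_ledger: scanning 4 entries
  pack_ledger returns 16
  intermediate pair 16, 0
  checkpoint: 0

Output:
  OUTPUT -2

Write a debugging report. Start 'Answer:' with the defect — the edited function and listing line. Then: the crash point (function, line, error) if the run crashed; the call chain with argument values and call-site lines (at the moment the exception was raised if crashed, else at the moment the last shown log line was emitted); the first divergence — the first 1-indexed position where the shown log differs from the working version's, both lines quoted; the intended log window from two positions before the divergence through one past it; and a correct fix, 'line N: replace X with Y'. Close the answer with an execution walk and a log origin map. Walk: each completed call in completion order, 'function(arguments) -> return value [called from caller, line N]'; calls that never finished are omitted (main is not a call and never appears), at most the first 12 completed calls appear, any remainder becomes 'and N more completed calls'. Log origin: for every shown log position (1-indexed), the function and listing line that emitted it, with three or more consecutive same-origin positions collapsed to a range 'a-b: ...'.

Answer: the defect is in pack_ledger at line 10.
Core observation: Everything matches until log position 4, which reads 'pack_ledger returns 16' in place of 'pack_ledger returns 37'.
Call chain: main.
First divergence: position 4; shown 'pack_ledger returns 16' vs intended 'pack_ledger returns 37'.
Intended log window:
  2: enter tally_events with 4 values
  3: pack_ledger: scanning 4 entries
  4: pack_ledger returns 37
  5: intermediate pair 37, 5
Execution walk:
  pack_ledger([12, 9, 8, 8]) -> 16  [called from tally_events, line 17]
  weigh_samples(0, 0) -> 0  [called from tally_events, line 20]
  tally_events([12, 9, 8, 8]) -> 0  [called from main, line 26]
Log origin:
  1: logged in main at line 25
  2: logged in tally_events at line 16
  3: logged in pack_ledger at line 8
  4: logged in pack_ledger at line 12
  5: logged in tally_events at line 19
  6: logged in main at line 27
A correct fix: line 10: replace `2` with `0`.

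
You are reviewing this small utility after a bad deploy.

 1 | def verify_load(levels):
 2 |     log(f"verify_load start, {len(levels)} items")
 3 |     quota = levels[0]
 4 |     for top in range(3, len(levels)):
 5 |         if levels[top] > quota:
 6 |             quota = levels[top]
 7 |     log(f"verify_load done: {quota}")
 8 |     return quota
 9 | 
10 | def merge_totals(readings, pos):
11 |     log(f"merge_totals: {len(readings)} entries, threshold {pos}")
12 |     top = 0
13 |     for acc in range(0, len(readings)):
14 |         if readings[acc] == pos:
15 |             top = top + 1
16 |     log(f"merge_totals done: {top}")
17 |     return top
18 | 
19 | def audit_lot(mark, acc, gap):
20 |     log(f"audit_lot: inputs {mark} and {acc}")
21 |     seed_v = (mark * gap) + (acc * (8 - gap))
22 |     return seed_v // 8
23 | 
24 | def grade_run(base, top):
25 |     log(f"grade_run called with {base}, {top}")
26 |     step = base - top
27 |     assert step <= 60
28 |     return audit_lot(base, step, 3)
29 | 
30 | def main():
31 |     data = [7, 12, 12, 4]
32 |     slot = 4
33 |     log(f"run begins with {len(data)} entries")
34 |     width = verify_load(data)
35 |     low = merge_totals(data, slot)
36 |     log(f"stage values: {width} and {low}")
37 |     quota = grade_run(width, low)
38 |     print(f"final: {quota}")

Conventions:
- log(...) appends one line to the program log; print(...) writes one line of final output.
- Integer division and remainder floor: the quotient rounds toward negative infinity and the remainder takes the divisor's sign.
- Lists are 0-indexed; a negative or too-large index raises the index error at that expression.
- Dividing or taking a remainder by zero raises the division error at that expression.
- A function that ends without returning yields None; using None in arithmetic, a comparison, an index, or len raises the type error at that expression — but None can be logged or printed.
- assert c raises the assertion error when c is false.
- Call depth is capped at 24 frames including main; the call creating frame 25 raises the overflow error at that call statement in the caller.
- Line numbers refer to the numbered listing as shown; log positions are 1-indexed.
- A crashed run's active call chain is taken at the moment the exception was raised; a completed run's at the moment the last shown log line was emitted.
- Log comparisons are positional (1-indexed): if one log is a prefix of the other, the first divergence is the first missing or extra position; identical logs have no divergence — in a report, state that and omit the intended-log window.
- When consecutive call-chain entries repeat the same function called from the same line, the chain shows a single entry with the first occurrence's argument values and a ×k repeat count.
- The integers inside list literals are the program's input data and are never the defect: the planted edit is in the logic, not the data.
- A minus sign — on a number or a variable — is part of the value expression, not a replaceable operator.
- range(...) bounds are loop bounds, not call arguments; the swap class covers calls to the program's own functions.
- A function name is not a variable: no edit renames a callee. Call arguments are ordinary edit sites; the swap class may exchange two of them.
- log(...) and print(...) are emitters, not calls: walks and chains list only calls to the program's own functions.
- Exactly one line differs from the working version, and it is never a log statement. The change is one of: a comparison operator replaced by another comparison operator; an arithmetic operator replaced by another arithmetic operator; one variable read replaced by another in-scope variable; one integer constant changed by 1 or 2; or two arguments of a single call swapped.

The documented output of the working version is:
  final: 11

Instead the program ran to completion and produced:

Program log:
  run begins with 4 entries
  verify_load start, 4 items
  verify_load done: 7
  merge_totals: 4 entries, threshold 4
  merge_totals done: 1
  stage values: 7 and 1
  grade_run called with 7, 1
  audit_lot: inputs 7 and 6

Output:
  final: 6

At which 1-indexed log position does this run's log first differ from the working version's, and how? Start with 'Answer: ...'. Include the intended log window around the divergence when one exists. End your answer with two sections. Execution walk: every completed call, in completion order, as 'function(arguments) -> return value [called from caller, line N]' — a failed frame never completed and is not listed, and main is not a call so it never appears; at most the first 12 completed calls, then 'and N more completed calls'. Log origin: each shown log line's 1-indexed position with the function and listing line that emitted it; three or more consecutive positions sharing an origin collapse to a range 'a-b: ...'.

Answer: position 3 — the shown line 'verify_load done: 7' should read 'verify_load done: 12'.
Intended log window:
  1: run begins with 4 entries
  2: verify_load start, 4 items
  3: verify_load done: 12
  4: merge_totals: 4 entries, threshold 4
Execution walk:
  verify_load([7, 12, 12, 4]) -> 7  [called from main, line 34]
  merge_totals([7, 12, 12, 4], 4) -> 1  [called from main, line 35]
  audit_lot(7, 6, 3) -> 6  [called from grade_run, line 28]
  grade_run(7, 1) -> 6  [called from main, line 37]
Log line origins:
  1: from main, line 33
  2: from verify_load, line 2
  3: from verify_load, line 7
  4: from merge_totals, line 11
  5: from merge_totals, line 16
  6: from main, line 36
  7: from grade_run, line 25
  8: from audit_lot, line 20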